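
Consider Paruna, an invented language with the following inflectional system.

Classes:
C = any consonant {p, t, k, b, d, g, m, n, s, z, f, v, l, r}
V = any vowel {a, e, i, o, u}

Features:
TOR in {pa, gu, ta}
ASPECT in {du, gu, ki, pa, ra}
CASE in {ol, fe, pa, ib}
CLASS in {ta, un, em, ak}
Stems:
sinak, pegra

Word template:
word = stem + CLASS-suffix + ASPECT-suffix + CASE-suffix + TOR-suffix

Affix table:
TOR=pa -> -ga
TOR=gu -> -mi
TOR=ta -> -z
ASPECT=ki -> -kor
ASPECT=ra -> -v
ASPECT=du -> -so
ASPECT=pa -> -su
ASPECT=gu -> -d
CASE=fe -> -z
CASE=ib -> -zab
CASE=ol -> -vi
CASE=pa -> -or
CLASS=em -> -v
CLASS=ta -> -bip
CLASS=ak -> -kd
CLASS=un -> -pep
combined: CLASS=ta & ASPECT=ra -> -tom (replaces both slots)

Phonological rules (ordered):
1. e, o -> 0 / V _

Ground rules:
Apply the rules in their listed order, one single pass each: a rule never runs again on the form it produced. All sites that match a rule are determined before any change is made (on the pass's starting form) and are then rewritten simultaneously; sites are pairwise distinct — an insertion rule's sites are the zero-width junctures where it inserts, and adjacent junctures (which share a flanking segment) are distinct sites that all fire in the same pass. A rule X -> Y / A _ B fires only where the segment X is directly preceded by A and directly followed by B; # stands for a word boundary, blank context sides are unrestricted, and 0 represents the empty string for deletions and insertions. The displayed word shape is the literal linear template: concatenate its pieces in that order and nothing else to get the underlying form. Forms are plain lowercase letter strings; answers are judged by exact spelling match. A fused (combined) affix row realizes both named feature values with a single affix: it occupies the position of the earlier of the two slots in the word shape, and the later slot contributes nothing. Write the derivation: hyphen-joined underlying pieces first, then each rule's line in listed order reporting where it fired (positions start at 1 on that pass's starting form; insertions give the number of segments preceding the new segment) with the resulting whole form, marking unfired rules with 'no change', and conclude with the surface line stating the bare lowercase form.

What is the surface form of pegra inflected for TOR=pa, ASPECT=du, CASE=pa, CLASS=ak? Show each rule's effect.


underlying: pegra-kd-so-or-ga
1. e, o -> 0 / V _: fires at position(s) 10: pegrakdsorga
surface: pegrakdsorga


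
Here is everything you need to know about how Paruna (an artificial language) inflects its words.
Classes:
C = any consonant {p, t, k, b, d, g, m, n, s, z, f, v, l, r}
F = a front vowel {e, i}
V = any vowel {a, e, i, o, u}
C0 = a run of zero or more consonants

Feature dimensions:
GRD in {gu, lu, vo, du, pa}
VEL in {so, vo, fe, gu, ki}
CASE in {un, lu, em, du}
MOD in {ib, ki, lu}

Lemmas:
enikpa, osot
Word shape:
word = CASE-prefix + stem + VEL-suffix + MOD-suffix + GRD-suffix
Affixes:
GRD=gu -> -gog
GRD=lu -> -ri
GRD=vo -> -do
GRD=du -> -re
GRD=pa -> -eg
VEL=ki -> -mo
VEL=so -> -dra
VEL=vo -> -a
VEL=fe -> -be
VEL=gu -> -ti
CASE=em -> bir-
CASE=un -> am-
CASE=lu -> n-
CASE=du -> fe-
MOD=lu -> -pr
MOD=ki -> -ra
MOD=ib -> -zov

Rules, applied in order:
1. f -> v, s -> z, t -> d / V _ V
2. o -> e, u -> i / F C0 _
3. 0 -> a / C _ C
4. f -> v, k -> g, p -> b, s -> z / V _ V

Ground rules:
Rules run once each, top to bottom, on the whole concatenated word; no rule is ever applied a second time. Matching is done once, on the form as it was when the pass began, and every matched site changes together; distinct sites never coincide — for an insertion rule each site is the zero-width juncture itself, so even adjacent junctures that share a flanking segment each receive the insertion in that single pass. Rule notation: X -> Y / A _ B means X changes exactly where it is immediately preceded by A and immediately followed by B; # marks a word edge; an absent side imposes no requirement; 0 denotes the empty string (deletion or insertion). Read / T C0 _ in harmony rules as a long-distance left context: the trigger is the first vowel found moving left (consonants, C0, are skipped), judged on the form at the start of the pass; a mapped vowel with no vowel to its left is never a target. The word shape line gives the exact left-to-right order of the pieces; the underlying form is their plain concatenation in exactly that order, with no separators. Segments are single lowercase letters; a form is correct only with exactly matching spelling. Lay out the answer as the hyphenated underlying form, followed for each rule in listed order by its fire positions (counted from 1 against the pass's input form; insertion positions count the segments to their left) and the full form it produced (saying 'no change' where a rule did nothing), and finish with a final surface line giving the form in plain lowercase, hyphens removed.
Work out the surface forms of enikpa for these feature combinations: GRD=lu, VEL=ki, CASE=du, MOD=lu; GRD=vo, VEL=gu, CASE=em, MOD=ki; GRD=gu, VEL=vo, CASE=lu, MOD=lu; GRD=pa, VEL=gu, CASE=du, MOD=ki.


cell GRD=lu, VEL=ki, CASE=du, MOD=lu:
underlying: fe-enikpa-mo-pr-ri
1. f -> v, s -> z, t -> d / V _ V: no change
2. o -> e, u -> i / F C0 _: no change
3. 0 -> a / C _ C: inserts after position(s) 6, 11, 12: feenikapamoparari
4. f -> v, k -> g, p -> b, s -> z / V _ V: fires at position(s) 6, 8, 12: feenigabamobarari
surface: feenigabamobarari

cell GRD=vo, VEL=gu, CASE=em, MOD=ki:
underlying: bir-enikpa-ti-ra-do
1. f -> v, s -> z, t -> d / V _ V: fires at position(s) 10: birenikpadirado
2. o -> e, u -> i / F C0 _: no change
3. 0 -> a / C _ C: inserts after position(s) 7: birenikapadirado
4. f -> v, k -> g, p -> b, s -> z / V _ V: fires at position(s) 7, 9: birenigabadirado
surface: birenigabadirado

cell GRD=gu, VEL=vo, CASE=lu, MOD=lu:
underlying: n-enikpa-a-pr-gog
1. f -> v, s -> z, t -> d / V _ V: no change
2. o -> e, u -> i / F C0 _: no change
3. 0 -> a / C _ C: inserts after position(s) 5, 9, 10: nenikapaaparagog
4. f -> v, k -> g, p -> b, s -> z / V _ V: fires at position(s) 5, 7, 10: nenigabaabaragog
surface: nenigabaabaragog

cell GRD=pa, VEL=gu, CASE=du, MOD=ki:
underlying: fe-enikpa-ti-ra-eg
1. f -> v, s -> z, t -> d / V _ V: fires at position(s) 9: feenikpadiraeg
2. o -> e, u -> i / F C0 _: no change
3. 0 -> a / C _ C: inserts after position(s) 6: feenikapadiraeg
4. f -> v, k -> g, p -> b, s -> z / V _ V: fires at position(s) 6, 8: feenigabadiraeg
surface: feenigabadiraeg


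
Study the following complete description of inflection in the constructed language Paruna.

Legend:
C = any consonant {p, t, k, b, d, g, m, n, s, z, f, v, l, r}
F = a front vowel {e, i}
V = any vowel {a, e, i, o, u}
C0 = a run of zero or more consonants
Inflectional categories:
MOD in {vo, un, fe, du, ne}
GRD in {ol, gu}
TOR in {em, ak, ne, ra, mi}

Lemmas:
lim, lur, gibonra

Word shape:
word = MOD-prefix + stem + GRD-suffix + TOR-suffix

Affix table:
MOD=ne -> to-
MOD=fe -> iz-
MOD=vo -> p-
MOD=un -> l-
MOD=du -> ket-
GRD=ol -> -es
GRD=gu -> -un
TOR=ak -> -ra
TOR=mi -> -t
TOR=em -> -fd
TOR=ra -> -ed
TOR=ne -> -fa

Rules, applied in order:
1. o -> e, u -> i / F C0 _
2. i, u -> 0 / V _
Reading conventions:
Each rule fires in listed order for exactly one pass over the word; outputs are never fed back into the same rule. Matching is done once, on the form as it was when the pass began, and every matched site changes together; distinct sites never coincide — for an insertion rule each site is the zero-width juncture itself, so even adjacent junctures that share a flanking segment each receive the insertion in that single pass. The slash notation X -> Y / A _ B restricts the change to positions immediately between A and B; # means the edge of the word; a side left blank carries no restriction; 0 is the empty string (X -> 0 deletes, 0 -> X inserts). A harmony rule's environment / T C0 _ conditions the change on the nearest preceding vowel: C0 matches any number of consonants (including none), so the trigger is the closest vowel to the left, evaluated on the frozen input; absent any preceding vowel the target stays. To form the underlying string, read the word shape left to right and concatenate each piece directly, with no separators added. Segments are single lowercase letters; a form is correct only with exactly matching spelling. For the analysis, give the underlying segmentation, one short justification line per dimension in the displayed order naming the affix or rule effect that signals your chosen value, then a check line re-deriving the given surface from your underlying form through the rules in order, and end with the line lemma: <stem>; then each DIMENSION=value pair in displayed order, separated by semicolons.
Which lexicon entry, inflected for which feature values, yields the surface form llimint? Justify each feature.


underlying: l-lim-un-t
MOD=un - signalled by the affix l-
GRD=gu - signalled by the affix -un
TOR=mi - signalled by the affix -t
check: llimunt -> llimint -> llimint
lemma: lim; MOD=un; GRD=gu; TOR=mi


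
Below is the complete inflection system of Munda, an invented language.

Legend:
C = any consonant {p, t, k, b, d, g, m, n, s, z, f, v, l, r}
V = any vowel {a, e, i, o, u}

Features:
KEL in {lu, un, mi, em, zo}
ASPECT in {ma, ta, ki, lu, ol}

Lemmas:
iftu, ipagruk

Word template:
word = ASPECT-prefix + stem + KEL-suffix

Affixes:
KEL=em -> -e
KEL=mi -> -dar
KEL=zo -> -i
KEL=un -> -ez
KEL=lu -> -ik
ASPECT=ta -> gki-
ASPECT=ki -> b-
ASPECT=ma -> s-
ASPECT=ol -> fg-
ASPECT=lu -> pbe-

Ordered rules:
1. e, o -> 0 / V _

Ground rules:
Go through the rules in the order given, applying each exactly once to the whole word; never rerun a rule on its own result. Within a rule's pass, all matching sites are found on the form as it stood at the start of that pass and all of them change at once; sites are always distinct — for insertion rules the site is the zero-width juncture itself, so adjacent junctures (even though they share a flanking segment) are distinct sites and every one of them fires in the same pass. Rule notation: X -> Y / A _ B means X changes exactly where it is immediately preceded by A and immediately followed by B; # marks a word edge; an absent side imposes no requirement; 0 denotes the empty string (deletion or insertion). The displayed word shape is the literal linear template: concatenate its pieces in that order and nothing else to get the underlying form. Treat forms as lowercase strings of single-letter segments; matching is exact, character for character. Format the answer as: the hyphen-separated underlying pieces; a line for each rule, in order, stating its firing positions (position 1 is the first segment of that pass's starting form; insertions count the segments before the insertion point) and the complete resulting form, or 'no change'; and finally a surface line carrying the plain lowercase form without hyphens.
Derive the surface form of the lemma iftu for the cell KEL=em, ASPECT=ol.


underlying: fg-iftu-e
1. e, o -> 0 / V _: fires at position(s) 7: fgiftu
surface: fgiftu


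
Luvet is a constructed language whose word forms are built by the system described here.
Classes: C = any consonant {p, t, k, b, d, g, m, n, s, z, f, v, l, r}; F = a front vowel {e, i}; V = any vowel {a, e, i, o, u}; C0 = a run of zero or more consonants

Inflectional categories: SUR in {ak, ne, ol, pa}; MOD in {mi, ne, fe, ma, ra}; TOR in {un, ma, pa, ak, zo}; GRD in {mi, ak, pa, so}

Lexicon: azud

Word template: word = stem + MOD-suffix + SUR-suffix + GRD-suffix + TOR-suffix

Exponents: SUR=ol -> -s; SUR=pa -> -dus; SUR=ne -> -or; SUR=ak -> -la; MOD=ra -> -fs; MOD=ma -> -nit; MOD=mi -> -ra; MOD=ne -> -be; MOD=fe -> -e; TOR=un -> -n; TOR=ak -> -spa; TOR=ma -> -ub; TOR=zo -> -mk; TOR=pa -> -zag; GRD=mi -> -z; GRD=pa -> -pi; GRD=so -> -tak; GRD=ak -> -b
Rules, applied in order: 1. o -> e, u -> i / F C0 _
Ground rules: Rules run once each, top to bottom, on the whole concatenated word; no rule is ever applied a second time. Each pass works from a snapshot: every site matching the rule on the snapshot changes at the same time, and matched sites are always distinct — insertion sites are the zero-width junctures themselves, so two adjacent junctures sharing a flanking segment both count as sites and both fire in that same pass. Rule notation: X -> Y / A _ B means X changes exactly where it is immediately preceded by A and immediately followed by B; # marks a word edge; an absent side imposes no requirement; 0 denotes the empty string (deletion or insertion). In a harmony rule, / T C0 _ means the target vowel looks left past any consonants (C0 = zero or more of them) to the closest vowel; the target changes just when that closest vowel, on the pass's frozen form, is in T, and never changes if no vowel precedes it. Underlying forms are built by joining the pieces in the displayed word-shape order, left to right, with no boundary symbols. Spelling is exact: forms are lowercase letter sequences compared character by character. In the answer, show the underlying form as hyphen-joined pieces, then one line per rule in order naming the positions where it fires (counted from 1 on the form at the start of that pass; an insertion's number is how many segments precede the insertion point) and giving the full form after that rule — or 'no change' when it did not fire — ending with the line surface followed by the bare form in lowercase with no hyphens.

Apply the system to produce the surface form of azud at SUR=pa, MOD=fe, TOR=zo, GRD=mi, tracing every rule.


underlying: azud-e-dus-z-mk
1. o -> e, u -> i / F C0 _: fires at position(s) 7: azudediszmk
surface: azudediszmk


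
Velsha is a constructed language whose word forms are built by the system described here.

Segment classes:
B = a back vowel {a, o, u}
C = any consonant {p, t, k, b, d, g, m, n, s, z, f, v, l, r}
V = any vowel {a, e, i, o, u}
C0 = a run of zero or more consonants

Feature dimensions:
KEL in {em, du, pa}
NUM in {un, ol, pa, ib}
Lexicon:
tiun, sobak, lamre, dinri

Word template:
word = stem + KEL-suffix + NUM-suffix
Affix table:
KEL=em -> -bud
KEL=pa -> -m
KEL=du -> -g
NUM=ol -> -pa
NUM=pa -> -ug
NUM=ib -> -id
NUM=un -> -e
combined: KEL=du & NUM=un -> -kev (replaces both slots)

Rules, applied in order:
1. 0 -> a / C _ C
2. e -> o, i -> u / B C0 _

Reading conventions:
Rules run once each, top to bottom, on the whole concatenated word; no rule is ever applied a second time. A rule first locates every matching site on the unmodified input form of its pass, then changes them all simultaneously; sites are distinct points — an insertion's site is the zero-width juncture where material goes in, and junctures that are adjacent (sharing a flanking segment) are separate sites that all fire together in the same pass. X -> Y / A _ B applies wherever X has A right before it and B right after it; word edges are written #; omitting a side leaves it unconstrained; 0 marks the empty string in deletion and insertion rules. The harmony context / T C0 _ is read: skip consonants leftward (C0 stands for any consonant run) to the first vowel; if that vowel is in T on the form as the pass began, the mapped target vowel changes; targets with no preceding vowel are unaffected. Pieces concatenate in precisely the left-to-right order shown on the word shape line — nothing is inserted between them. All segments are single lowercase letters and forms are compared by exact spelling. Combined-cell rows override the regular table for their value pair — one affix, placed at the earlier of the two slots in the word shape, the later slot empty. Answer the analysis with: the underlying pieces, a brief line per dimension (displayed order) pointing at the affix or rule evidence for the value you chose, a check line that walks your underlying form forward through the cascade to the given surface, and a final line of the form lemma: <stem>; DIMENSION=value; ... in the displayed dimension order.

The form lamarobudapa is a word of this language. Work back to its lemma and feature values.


underlying: lamre-bud-pa
KEL=em - signalled by the affix -bud
NUM=ol - signalled by the affix -pa
check: lamrebudpa -> lamarebudapa -> lamarobudapa
lemma: lamre; KEL=em; NUM=ol


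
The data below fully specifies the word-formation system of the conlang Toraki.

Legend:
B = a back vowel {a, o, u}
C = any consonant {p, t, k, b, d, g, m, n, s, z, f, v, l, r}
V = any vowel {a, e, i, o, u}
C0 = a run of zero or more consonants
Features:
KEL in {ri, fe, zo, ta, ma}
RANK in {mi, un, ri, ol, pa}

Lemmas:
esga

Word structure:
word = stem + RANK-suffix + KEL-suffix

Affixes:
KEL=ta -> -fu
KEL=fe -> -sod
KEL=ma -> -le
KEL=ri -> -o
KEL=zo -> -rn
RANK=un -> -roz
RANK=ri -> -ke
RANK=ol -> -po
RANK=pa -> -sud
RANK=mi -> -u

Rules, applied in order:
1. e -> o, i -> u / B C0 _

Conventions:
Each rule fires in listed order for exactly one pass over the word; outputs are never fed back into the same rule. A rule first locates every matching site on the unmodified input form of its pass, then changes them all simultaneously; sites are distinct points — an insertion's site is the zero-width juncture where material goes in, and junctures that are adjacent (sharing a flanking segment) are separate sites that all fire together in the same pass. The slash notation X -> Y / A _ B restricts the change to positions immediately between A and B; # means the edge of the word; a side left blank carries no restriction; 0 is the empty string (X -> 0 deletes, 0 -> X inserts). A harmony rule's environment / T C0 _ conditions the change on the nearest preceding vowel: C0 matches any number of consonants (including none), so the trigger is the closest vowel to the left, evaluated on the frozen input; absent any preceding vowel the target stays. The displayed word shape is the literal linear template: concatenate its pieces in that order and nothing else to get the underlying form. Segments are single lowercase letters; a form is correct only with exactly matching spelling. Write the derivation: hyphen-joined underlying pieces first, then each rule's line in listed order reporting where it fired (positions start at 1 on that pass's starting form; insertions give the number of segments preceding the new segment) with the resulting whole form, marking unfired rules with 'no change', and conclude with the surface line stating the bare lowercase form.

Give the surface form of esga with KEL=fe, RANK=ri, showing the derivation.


underlying: esga-ke-sod
1. e -> o, i -> u / B C0 _: fires at position(s) 6: esgakosod
surface: esgakosod


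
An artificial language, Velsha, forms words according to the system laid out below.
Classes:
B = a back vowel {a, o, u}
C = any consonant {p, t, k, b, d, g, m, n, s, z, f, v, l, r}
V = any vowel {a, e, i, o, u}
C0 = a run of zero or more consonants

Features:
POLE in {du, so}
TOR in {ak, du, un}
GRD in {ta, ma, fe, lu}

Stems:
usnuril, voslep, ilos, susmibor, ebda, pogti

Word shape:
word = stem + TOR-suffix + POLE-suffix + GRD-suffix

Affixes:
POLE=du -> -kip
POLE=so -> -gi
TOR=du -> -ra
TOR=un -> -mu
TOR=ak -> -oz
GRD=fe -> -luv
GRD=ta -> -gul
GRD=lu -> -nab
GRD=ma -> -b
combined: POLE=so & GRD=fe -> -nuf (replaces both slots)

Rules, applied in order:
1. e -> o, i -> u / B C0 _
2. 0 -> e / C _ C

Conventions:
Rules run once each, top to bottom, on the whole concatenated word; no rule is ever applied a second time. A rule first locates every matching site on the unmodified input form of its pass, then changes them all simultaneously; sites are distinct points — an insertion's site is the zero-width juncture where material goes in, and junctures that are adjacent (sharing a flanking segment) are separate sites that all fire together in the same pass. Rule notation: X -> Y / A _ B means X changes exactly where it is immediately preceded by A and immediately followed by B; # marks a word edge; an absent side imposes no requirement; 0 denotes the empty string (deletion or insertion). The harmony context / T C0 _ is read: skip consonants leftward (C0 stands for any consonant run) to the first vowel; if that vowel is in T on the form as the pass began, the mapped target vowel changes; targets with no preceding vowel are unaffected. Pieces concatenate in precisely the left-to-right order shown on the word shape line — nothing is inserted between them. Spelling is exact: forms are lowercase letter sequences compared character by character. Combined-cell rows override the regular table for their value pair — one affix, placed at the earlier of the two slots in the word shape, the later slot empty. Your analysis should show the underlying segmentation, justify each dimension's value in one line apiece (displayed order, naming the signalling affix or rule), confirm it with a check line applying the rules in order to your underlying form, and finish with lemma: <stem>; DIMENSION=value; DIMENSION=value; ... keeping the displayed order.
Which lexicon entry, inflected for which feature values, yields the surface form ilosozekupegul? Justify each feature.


underlying: ilos-oz-kip-gul
POLE=du - signalled by the affix -kip
TOR=ak - signalled by the affix -oz
GRD=ta - signalled by the affix -gul
check: ilosozkipgul -> ilosozkupgul -> ilosozekupegul
lemma: ilos; POLE=du; TOR=ak; GRD=ta


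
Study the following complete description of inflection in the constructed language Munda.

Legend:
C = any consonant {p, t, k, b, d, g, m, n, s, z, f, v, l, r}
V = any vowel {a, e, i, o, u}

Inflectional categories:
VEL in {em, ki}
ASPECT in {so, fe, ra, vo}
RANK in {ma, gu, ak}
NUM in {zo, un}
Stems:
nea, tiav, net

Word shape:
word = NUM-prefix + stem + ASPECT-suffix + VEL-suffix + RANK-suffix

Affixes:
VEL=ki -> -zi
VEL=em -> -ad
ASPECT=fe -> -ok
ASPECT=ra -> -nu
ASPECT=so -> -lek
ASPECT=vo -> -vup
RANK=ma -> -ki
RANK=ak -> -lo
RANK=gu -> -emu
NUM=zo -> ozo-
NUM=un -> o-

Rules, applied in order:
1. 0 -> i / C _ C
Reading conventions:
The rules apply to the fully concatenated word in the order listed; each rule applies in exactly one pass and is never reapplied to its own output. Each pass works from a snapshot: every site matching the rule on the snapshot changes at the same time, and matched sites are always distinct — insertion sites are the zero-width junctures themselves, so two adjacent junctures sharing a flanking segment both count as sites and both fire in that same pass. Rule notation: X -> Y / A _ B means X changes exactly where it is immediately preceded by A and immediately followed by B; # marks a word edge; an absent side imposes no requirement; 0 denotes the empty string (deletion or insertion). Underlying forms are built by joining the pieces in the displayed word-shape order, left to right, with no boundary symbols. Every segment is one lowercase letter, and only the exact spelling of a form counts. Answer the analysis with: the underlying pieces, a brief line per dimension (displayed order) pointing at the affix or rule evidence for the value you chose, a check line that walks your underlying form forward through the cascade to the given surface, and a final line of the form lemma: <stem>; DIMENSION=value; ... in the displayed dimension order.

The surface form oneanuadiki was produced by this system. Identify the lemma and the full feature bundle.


underlying: o-nea-nu-ad-ki
VEL=em - signalled by the affix -ad
ASPECT=ra - signalled by the affix -nu
RANK=ma - signalled by the affix -ki
NUM=un - signalled by the affix o-
check: oneanuadki -> oneanuadiki
lemma: nea; VEL=em; ASPECT=ra; RANK=ma; NUM=un


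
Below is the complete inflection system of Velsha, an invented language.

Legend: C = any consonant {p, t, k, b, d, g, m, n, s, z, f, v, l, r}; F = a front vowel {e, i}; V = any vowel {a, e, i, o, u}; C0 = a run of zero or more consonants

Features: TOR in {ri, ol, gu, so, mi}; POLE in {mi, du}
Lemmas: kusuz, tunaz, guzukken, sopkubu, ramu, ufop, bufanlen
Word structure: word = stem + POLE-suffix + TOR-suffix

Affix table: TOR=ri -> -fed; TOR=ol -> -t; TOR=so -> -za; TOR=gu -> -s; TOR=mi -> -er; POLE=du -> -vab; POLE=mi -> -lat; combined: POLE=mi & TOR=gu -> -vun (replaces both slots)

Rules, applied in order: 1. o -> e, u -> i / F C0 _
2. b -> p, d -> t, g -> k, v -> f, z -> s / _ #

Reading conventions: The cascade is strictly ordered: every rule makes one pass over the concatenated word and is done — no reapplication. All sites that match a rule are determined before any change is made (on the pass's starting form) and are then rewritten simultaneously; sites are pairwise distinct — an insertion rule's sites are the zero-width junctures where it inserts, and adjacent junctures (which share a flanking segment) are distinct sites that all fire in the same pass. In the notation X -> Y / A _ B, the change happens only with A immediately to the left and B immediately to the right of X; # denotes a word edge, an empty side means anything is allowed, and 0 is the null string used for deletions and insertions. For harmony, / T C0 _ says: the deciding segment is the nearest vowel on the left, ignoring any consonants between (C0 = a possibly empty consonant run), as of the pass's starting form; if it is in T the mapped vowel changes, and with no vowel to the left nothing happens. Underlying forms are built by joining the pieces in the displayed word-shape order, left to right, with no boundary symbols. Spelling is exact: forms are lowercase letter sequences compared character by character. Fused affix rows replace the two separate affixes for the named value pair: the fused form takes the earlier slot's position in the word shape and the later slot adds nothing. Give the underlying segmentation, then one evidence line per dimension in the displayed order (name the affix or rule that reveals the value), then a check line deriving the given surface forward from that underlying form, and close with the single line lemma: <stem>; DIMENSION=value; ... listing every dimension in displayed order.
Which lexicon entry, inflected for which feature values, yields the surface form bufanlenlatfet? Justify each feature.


underlying: bufanlen-lat-fed
TOR=ri - signalled by the affix -fed
POLE=mi - signalled by the affix -lat
check: bufanlenlatfed -> bufanlenlatfed -> bufanlenlatfet
lemma: bufanlen; TOR=ri; POLE=mi


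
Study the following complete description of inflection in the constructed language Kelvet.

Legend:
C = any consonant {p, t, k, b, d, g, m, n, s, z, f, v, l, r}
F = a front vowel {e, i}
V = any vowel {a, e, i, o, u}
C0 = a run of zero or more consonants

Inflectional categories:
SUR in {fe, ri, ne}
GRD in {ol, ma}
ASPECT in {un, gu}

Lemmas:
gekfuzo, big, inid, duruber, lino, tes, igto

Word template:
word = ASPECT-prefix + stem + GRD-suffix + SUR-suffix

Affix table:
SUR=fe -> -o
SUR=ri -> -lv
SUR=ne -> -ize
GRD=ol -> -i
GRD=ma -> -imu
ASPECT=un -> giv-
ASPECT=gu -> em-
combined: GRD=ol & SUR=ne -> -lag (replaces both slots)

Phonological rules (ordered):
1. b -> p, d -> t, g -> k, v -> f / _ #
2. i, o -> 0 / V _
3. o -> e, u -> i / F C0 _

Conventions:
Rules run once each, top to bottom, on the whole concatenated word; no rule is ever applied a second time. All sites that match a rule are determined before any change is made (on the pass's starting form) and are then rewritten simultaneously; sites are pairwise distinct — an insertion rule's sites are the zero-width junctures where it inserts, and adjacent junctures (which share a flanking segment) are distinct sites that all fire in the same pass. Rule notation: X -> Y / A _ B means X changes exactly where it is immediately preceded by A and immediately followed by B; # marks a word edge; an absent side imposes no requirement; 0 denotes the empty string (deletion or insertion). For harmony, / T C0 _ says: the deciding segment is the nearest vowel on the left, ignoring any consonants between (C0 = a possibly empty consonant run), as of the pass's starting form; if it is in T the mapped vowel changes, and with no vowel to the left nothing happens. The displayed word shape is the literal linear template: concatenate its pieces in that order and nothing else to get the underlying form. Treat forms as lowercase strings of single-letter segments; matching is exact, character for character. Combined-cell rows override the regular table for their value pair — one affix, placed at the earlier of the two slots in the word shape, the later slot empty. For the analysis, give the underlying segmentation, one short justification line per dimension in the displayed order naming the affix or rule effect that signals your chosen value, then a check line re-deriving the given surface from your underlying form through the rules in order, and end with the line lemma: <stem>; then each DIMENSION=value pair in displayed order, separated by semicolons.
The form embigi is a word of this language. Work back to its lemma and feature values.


underlying: em-big-i-o
SUR=fe - signalled by the affix -o
GRD=ol - signalled by the affix -i
ASPECT=gu - signalled by the affix em-
check: embigio -> embigio -> embigi -> embigi
lemma: big; SUR=fe; GRD=ol; ASPECT=gu


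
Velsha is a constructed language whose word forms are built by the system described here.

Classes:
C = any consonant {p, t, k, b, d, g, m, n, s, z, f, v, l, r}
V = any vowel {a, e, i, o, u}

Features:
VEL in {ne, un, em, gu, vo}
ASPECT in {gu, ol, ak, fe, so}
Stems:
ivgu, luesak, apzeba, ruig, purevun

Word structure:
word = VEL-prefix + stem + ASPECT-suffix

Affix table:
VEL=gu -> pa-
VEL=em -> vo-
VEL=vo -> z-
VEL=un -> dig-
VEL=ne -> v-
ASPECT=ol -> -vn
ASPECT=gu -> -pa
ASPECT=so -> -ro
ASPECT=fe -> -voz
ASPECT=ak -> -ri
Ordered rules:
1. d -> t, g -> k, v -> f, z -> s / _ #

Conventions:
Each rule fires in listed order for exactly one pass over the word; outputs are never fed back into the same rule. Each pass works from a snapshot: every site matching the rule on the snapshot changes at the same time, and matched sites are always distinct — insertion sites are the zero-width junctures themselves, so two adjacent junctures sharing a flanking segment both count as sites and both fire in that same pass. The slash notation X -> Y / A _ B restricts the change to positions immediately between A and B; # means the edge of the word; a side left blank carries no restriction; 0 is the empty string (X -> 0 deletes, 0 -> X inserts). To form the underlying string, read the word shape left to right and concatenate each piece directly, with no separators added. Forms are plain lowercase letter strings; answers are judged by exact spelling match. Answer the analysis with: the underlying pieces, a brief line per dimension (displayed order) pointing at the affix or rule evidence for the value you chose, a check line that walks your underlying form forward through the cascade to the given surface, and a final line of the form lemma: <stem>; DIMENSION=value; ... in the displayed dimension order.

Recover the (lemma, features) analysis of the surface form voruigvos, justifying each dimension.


underlying: vo-ruig-voz
VEL=em - signalled by the affix vo-
ASPECT=fe - signalled by the affix -voz
check: voruigvoz -> voruigvos
lemma: ruig; VEL=em; ASPECT=fe


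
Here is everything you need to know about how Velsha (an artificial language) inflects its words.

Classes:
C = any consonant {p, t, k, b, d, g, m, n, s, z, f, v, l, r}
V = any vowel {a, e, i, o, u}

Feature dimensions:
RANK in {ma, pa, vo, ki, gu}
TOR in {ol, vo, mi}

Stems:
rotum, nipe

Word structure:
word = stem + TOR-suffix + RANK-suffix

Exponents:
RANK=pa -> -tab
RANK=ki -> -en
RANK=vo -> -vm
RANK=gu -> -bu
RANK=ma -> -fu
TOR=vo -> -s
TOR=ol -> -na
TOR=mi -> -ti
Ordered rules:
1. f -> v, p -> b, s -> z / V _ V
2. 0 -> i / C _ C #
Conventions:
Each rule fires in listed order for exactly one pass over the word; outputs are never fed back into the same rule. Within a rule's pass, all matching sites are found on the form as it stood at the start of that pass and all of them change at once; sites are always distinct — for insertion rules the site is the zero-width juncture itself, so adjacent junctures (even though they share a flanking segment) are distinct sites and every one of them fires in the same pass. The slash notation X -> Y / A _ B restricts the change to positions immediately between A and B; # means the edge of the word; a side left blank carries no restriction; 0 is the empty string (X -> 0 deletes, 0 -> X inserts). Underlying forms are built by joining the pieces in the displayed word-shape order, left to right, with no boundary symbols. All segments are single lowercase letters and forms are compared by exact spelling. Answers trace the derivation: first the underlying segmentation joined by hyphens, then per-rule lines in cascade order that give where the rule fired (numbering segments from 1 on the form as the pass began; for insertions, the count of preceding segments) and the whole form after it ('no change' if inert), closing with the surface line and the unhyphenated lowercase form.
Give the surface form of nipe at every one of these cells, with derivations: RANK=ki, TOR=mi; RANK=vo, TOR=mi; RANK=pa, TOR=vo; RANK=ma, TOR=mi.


cell RANK=ki, TOR=mi:
underlying: nipe-ti-en
1. f -> v, p -> b, s -> z / V _ V: fires at position(s) 3: nibetien
2. 0 -> i / C _ C #: no change
surface: nibetien

cell RANK=vo, TOR=mi:
underlying: nipe-ti-vm
1. f -> v, p -> b, s -> z / V _ V: fires at position(s) 3: nibetivm
2. 0 -> i / C _ C #: inserts after position(s) 7: nibetivim
surface: nibetivim

cell RANK=pa, TOR=vo:
underlying: nipe-s-tab
1. f -> v, p -> b, s -> z / V _ V: fires at position(s) 3: nibestab
2. 0 -> i / C _ C #: no change
surface: nibestab

cell RANK=ma, TOR=mi:
underlying: nipe-ti-fu
1. f -> v, p -> b, s -> z / V _ V: fires at position(s) 3, 7: nibetivu
2. 0 -> i / C _ C #: no change
surface: nibetivu


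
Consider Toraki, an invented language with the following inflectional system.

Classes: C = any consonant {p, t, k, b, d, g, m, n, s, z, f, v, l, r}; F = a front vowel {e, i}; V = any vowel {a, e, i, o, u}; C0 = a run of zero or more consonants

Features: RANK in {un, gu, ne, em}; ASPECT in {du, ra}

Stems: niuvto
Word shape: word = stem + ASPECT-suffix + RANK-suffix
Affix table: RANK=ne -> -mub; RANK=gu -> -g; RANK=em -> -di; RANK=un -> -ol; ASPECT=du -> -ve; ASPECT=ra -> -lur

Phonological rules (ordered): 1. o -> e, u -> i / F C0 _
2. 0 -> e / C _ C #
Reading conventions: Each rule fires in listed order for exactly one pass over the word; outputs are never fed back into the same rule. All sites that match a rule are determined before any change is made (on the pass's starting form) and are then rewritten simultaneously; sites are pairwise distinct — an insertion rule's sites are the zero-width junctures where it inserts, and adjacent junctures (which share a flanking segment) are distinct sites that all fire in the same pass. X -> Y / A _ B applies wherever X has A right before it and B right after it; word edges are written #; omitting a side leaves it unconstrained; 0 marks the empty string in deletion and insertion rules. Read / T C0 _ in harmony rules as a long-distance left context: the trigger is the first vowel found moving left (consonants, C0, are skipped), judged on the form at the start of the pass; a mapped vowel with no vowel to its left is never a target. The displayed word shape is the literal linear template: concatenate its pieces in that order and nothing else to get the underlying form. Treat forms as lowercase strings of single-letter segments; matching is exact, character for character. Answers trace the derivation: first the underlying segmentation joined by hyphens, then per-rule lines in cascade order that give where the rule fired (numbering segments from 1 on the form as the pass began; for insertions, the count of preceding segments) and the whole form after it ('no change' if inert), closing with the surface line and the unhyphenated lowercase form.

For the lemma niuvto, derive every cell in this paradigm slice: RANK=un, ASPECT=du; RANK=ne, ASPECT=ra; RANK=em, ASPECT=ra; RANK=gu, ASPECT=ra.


cell RANK=un, ASPECT=du:
underlying: niuvto-ve-ol
1. o -> e, u -> i / F C0 _: fires at position(s) 3, 9: niivtoveel
2. 0 -> e / C _ C #: no change
surface: niivtoveel

cell RANK=ne, ASPECT=ra:
underlying: niuvto-lur-mub
1. o -> e, u -> i / F C0 _: fires at position(s) 3: niivtolurmub
2. 0 -> e / C _ C #: no change
surface: niivtolurmub

cell RANK=em, ASPECT=ra:
underlying: niuvto-lur-di
1. o -> e, u -> i / F C0 _: fires at position(s) 3: niivtolurdi
2. 0 -> e / C _ C #: no change
surface: niivtolurdi

cell RANK=gu, ASPECT=ra:
underlying: niuvto-lur-g
1. o -> e, u -> i / F C0 _: fires at position(s) 3: niivtolurg
2. 0 -> e / C _ C #: inserts after position(s) 9: niivtolureg
surface: niivtolureg


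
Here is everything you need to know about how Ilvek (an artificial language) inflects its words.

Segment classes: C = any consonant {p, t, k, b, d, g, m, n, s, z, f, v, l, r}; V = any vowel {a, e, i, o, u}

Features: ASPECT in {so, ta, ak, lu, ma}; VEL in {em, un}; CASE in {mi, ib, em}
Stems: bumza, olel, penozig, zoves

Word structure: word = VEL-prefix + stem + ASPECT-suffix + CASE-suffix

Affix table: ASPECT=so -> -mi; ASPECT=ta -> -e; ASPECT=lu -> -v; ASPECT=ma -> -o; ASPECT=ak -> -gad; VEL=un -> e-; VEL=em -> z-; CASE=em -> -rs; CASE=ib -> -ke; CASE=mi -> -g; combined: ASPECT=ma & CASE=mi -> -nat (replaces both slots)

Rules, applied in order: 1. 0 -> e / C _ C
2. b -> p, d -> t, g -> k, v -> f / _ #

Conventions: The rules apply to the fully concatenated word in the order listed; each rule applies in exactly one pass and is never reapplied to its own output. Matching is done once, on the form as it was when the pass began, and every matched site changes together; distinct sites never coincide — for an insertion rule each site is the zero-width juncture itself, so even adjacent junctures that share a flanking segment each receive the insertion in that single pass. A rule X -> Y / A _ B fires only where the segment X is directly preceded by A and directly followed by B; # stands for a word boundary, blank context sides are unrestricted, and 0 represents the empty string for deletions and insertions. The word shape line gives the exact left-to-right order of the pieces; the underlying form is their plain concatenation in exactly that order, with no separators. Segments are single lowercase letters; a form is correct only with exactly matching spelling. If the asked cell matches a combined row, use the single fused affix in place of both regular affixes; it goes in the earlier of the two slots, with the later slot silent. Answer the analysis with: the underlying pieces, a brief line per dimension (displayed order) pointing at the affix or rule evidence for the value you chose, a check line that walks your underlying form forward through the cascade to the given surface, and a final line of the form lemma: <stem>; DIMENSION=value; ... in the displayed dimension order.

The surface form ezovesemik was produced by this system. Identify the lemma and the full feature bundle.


underlying: e-zoves-mi-g
ASPECT=so - signalled by the affix -mi
VEL=un - signalled by the affix e-
CASE=mi - signalled by the affix -g
check: ezovesmig -> ezovesemig -> ezovesemik
lemma: zoves; ASPECT=so; VEL=un; CASE=mi


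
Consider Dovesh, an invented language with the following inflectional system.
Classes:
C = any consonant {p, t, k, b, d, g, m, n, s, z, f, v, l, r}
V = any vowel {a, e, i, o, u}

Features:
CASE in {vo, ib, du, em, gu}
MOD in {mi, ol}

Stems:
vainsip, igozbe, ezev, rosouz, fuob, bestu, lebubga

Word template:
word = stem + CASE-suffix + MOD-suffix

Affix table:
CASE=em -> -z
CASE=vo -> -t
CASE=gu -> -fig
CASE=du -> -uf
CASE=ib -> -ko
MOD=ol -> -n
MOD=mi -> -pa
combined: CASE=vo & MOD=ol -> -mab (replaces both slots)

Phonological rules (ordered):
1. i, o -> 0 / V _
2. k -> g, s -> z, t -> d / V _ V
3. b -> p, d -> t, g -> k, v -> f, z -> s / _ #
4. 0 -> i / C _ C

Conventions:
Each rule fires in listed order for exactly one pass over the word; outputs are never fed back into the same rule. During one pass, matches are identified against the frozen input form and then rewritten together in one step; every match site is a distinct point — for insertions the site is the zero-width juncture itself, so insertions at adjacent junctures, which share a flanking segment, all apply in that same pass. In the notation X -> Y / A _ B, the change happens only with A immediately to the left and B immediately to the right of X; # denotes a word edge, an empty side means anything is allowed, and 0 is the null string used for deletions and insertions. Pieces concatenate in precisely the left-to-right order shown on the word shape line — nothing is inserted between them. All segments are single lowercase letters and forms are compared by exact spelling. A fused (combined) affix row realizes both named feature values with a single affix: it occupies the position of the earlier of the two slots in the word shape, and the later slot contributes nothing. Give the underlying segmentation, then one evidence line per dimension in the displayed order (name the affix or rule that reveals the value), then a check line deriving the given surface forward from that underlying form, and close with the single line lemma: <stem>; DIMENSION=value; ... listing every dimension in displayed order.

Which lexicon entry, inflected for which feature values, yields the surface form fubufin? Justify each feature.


underlying: fuob-uf-n
CASE=du - signalled by the affix -uf
MOD=ol - signalled by the affix -n
check: fuobufn -> fubufn -> fubufn -> fubufn -> fubufin
lemma: fuob; CASE=du; MOD=ol
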